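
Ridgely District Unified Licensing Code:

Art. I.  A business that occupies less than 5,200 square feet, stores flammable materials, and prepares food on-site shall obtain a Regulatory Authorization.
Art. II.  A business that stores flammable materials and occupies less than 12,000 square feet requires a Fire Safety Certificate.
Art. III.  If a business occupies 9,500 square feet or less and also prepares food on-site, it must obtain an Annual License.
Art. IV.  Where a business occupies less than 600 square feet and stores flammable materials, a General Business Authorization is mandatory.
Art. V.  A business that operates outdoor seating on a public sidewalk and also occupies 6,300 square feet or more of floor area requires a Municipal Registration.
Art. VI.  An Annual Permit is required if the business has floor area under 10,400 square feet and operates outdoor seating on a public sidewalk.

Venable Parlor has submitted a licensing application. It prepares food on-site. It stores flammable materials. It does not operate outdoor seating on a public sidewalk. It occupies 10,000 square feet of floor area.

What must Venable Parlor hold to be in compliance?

Art. I. floor area 10,000 square feet ≥ 5,200 square feet; stores flammable materials; prepares food on-site → Regulatory Authorization not required.
Art. II. stores flammable materials; floor area 10,000 square feet < 12,000 square feet → Fire Safety Certificate required.
Art. III. floor area 10,000 square feet > 9,500 square feet; prepares food on-site → Annual License not required.
Art. IV. floor area 10,000 square feet ≥ 600 square feet; stores flammable materials → General Business Authorization not required.
Art. V. does not operate outdoor seating on a public sidewalk; floor area 10,000 square feet ≥ 6,300 square feet → Municipal Registration not required.
Art. VI. floor area 10,000 square feet < 10,400 square feet; does not operate outdoor seating on a public sidewalk → Annual Permit not required.

Fire Safety Certificate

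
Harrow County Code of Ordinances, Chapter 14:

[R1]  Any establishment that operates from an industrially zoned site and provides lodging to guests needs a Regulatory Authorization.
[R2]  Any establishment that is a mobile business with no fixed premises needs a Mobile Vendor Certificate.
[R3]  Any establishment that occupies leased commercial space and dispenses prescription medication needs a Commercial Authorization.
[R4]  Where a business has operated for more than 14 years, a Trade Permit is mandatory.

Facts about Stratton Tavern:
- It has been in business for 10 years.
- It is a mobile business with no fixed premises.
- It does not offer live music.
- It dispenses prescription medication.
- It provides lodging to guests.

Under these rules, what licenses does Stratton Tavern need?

Mobile Vendor Certificate

[R1] is a mobile business with no fixed premises (not: operates from an industrially zoned site); provides lodging to guests → Regulatory Authorization not required.
[R2] is a mobile business with no fixed premises → Mobile Vendor Certificate required.
[R3] is a mobile business with no fixed premises (not: occupies leased commercial space); dispenses prescription medication → Commercial Authorization not required.
[R4] years in business 10 ≤ 14 → Trade Permit not required.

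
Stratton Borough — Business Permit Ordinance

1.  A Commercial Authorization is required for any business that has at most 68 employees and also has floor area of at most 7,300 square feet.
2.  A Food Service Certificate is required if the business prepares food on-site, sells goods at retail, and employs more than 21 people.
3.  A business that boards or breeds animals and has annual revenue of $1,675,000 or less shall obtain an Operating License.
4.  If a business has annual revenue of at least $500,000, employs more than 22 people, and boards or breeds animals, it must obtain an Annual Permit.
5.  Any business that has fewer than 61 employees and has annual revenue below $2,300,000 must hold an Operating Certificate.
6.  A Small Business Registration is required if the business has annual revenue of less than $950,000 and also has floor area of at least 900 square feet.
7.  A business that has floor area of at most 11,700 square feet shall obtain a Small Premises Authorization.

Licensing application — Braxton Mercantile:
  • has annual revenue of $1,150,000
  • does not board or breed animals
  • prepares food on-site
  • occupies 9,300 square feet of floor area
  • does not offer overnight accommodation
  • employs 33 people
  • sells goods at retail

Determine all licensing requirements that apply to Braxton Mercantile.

Food Service Certificate, Operating Certificate, Small Premises Authorization

1. employees 33 ≤ 68; floor area 9,300 square feet > 7,300 square feet → Commercial Authorization not required.
2. prepares food on-site; sells goods at retail; employees 33 > 21 → Food Service Certificate required.
3. does not board or breed animals; revenue $1,150,000 ≤ $1,675,000 → Operating License not required.
4. revenue $1,150,000 ≥ $500,000; employees 33 > 22; does not board or breed animals → Annual Permit not required.
5. employees 33 < 61; revenue $1,150,000 < $2,300,000 → Operating Certificate required.
6. revenue $1,150,000 ≥ $950,000; floor area 9,300 square feet ≥ 900 square feet → Small Business Registration not required.
7. floor area 9,300 square feet ≤ 11,700 square feet → Small Premises Authorization required.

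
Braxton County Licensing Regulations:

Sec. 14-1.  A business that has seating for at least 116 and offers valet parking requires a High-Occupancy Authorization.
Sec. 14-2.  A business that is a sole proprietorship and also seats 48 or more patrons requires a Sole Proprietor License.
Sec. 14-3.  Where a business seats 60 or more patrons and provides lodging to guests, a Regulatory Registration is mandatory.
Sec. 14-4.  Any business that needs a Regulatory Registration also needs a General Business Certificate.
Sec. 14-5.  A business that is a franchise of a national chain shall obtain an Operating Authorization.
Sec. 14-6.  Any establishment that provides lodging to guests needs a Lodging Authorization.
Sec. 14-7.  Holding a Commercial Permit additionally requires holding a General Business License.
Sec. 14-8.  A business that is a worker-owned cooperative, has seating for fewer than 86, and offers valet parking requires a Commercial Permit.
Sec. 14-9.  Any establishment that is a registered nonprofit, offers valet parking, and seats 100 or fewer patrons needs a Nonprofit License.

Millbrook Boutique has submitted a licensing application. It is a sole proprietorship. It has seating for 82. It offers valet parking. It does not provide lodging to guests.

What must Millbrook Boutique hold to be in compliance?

Sole Proprietor License

Sec. 14-1. seating 82 < 116; offers valet parking → High-Occupancy Authorization not required.
Sec. 14-2. is a sole proprietorship; seating 82 ≥ 48 → Sole Proprietor License required.
Sec. 14-3. seating 82 ≥ 60; does not provide lodging to guests → Regulatory Registration not required.
Sec. 14-4. Regulatory Registration is not required → no effect.
Sec. 14-5. is a sole proprietorship (not: is a franchise of a national chain) → Operating Authorization not required.
Sec. 14-6. does not provide lodging to guests → Lodging Authorization not required.
Sec. 14-7. Commercial Permit is not required → no effect.
Sec. 14-8. is a sole proprietorship (not: is a worker-owned cooperative); seating 82 < 86; offers valet parking → Commercial Permit not required.
Sec. 14-9. is a sole proprietorship (not: is a registered nonprofit); offers valet parking; seating 82 ≤ 100 → Nonprofit License not required.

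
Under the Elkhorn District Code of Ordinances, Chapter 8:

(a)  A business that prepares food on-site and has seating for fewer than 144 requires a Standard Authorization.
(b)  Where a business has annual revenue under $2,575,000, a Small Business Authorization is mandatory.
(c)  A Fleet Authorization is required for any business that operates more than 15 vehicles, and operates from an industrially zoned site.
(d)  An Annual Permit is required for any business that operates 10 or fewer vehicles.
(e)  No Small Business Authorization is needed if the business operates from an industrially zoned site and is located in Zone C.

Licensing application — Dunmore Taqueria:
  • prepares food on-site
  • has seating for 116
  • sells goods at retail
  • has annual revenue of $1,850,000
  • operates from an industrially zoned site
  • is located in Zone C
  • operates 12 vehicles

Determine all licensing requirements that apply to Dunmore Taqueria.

(a) prepares food on-site; seating 116 < 144 → Standard Authorization required.
(b) revenue $1,850,000 < $2,575,000 → Small Business Authorization required.
(c) vehicles 12 ≤ 15; operates from an industrially zoned site → Fleet Authorization not required.
(d) vehicles 12 > 10 → Annual Permit not required.
(e) operates from an industrially zoned site; is located in Zone C → exempt from Small Business Authorization.

Standard Authorization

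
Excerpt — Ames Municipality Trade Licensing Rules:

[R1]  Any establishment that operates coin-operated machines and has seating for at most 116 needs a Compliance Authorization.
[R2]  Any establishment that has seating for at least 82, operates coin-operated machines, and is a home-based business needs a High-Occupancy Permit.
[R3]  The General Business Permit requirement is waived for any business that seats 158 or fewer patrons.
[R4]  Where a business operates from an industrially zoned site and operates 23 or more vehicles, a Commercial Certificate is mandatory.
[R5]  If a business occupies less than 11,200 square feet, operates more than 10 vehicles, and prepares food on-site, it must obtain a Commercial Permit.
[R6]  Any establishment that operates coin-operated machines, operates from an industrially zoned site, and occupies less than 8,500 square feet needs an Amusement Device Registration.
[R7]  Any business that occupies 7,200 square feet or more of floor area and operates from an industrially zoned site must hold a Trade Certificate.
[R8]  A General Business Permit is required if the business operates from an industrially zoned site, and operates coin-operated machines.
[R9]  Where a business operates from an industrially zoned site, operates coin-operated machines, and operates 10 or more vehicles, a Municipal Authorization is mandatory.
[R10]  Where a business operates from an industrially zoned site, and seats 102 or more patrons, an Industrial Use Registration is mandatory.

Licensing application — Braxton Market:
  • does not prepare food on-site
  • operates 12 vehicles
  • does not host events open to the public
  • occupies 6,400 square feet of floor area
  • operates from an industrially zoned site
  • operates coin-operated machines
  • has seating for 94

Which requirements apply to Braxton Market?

Amusement Device Registration, Compliance Authorization, Municipal Authorization

[R1] operates coin-operated machines; seating 94 ≤ 116 → Compliance Authorization required.
[R2] seating 94 ≥ 82; operates coin-operated machines; operates from an industrially zoned site (not: is a home-based business) → High-Occupancy Permit not required.
[R3] seating 94 ≤ 158 → exempt from General Business Permit.
[R4] operates from an industrially zoned site; vehicles 12 < 23 → Commercial Certificate not required.
[R5] floor area 6,400 square feet < 11,200 square feet; vehicles 12 > 10; does not prepare food on-site → Commercial Permit not required.
[R6] operates coin-operated machines; operates from an industrially zoned site; floor area 6,400 square feet < 8,500 square feet → Amusement Device Registration required.
[R7] floor area 6,400 square feet < 7,200 square feet; operates from an industrially zoned site → Trade Certificate not required.
[R8] operates from an industrially zoned site; operates coin-operated machines → General Business Permit required.
[R9] operates from an industrially zoned site; operates coin-operated machines; vehicles 12 ≥ 10 → Municipal Authorization required.
[R10] operates from an industrially zoned site; seating 94 < 102 → Industrial Use Registration not required.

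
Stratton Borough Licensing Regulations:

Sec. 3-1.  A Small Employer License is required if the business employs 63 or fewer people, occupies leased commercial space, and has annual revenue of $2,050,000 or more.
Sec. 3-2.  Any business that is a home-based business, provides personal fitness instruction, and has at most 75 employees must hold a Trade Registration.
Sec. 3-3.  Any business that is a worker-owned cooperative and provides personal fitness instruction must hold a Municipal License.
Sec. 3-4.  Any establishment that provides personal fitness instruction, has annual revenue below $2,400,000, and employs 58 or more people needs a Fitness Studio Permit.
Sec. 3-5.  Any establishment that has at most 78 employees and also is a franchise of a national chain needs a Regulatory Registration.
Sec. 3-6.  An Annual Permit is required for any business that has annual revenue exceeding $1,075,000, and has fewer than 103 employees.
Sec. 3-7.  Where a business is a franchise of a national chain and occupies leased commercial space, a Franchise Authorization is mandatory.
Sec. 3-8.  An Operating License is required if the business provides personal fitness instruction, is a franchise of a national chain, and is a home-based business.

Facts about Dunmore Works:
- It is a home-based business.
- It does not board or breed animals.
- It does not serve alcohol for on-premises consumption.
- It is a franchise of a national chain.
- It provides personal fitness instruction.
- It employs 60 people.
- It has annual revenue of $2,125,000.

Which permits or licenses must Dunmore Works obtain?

Annual Permit, Fitness Studio Permit, Operating License, Regulatory Registration, Trade Registration

Sec. 3-1. employees 60 ≤ 63; is a home-based business (not: occupies leased commercial space); revenue $2,125,000 ≥ $2,050,000 → Small Employer License not required.
Sec. 3-2. is a home-based business; provides personal fitness instruction; employees 60 ≤ 75 → Trade Registration required.
Sec. 3-3. is a franchise of a national chain (not: is a worker-owned cooperative); provides personal fitness instruction → Municipal License not required.
Sec. 3-4. provides personal fitness instruction; revenue $2,125,000 < $2,400,000; employees 60 ≥ 58 → Fitness Studio Permit required.
Sec. 3-5. employees 60 ≤ 78; is a franchise of a national chain → Regulatory Registration required.
Sec. 3-6. revenue $2,125,000 > $1,075,000; employees 60 < 103 → Annual Permit required.
Sec. 3-7. is a franchise of a national chain; is a home-based business (not: occupies leased commercial space) → Franchise Authorization not required.
Sec. 3-8. provides personal fitness instruction; is a franchise of a national chain; is a home-based business → Operating License required.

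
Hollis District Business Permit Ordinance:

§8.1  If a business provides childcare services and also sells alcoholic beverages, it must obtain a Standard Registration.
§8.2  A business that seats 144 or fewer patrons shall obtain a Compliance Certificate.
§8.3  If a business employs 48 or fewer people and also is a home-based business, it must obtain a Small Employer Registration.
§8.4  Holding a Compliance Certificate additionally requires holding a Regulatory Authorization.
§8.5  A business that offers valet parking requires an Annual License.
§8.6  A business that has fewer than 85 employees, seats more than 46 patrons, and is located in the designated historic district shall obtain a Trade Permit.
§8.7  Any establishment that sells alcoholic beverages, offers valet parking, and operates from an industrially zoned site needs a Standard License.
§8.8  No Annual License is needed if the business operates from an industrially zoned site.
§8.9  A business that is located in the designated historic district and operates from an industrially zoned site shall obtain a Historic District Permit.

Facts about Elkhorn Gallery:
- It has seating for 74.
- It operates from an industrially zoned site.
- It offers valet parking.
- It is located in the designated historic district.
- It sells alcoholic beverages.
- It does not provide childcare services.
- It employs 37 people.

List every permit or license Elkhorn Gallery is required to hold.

§8.1 does not provide childcare services; sells alcoholic beverages → Standard Registration not required.
§8.2 seating 74 ≤ 144 → Compliance Certificate required.
§8.3 employees 37 ≤ 48; operates from an industrially zoned site (not: is a home-based business) → Small Employer Registration not required.
§8.4 Compliance Certificate is required → Regulatory Authorization also required.
§8.5 offers valet parking → Annual License required.
§8.6 employees 37 < 85; seating 74 > 46; is located in the designated historic district → Trade Permit required.
§8.7 sells alcoholic beverages; offers valet parking; operates from an industrially zoned site → Standard License required.
§8.8 operates from an industrially zoned site → exempt from Annual License.
§8.9 is located in the designated historic district; operates from an industrially zoned site → Historic District Permit required.

Compliance Certificate, Historic District Permit, Regulatory Authorization, Standard License, Trade Permit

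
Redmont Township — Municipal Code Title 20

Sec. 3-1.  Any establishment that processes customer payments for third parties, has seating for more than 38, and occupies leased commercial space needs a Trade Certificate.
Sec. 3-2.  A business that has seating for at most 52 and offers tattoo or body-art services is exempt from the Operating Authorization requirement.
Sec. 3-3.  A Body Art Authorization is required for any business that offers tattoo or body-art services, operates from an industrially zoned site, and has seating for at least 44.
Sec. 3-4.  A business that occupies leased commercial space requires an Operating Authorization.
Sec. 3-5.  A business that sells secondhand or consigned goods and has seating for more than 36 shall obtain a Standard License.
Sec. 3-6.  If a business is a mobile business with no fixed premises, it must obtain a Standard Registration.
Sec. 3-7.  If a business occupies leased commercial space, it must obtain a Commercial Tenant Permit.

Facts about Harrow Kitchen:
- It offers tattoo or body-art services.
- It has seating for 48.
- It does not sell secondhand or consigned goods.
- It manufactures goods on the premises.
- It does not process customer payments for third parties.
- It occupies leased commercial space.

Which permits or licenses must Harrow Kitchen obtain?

Commercial Tenant Permit

Sec. 3-1. does not process customer payments for third parties; seating 48 > 38; occupies leased commercial space → Trade Certificate not required.
Sec. 3-2. seating 48 ≤ 52; offers tattoo or body-art services → exempt from Operating Authorization.
Sec. 3-3. offers tattoo or body-art services; occupies leased commercial space (not: operates from an industrially zoned site); seating 48 ≥ 44 → Body Art Authorization not required.
Sec. 3-4. occupies leased commercial space → Operating Authorization required.
Sec. 3-5. does not sell secondhand or consigned goods; seating 48 > 36 → Standard License not required.
Sec. 3-6. occupies leased commercial space (not: is a mobile business with no fixed premises) → Standard Registration not required.
Sec. 3-7. occupies leased commercial space → Commercial Tenant Permit required.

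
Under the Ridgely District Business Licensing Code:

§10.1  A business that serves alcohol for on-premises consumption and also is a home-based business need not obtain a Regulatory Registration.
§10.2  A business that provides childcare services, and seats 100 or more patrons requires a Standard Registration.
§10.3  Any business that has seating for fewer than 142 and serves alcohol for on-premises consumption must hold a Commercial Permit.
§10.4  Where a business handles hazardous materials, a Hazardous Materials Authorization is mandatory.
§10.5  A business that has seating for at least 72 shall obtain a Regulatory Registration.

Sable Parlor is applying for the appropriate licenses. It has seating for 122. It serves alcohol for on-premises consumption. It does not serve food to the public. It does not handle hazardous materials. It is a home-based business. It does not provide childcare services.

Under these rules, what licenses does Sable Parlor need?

§10.1 serves alcohol for on-premises consumption; is a home-based business → exempt from Regulatory Registration.
§10.2 does not provide childcare services; seating 122 ≥ 100 → Standard Registration not required.
§10.3 seating 122 < 142; serves alcohol for on-premises consumption → Commercial Permit required.
§10.4 does not handle hazardous materials → Hazardous Materials Authorization not required.
§10.5 seating 122 ≥ 72 → Regulatory Registration required.

Commercial Permit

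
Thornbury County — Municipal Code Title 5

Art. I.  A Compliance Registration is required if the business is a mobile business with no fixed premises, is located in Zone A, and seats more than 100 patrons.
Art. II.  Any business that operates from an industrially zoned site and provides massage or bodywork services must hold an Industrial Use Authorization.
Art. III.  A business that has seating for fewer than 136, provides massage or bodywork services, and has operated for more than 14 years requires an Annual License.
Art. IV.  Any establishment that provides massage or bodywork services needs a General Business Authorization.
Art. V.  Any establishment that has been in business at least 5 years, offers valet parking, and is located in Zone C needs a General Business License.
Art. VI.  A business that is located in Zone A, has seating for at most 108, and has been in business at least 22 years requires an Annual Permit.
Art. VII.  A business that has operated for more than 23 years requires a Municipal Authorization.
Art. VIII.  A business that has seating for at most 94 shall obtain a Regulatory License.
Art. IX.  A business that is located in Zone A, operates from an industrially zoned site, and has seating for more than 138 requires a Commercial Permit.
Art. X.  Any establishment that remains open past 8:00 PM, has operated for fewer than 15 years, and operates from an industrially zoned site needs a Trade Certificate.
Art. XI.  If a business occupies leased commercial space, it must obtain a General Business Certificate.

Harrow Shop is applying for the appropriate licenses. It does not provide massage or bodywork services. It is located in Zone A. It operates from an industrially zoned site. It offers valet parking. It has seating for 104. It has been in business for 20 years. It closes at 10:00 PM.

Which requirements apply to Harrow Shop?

Art. I. operates from an industrially zoned site (not: is a mobile business with no fixed premises); is located in Zone A; seating 104 > 100 → Compliance Registration not required.
Art. II. operates from an industrially zoned site; does not provide massage or bodywork services → Industrial Use Authorization not required.
Art. III. seating 104 < 136; does not provide massage or bodywork services; years in business 20 > 14 → Annual License not required.
Art. IV. does not provide massage or bodywork services → General Business Authorization not required.
Art. V. years in business 20 ≥ 5; offers valet parking; is located in Zone A (not: is located in Zone C) → General Business License not required.
Art. VI. is located in Zone A; seating 104 ≤ 108; years in business 20 < 22 → Annual Permit not required.
Art. VII. years in business 20 ≤ 23 → Municipal Authorization not required.
Art. VIII. seating 104 > 94 → Regulatory License not required.
Art. IX. is located in Zone A; operates from an industrially zoned site; seating 104 ≤ 138 → Commercial Permit not required.
Art. X. closes 10:00 PM, after 8:00 PM; years in business 20 ≥ 15; operates from an industrially zoned site → Trade Certificate not required.
Art. XI. operates from an industrially zoned site (not: occupies leased commercial space) → General Business Certificate not required.

None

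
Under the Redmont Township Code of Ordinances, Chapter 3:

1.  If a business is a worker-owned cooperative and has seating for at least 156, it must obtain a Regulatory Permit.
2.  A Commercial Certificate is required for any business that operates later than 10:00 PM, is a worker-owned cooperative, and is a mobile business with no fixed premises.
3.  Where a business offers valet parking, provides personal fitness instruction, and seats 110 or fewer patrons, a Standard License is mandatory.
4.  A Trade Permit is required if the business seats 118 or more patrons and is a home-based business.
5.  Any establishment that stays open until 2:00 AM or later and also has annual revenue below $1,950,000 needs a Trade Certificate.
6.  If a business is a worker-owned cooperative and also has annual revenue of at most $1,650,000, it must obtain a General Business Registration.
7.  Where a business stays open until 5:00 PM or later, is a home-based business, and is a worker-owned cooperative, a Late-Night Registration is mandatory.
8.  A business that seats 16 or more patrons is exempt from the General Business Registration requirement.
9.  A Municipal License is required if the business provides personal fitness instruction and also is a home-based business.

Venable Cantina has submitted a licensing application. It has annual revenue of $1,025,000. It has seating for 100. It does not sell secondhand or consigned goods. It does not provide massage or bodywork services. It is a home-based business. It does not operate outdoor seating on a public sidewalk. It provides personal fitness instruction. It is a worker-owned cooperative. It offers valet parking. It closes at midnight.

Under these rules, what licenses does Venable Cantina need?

Late-Night Registration, Municipal License, Standard License

1. is a worker-owned cooperative; seating 100 < 156 → Regulatory Permit not required.
2. closes midnight, after 10:00 PM; is a worker-owned cooperative; is a home-based business (not: is a mobile business with no fixed premises) → Commercial Certificate not required.
3. offers valet parking; provides personal fitness instruction; seating 100 ≤ 110 → Standard License required.
4. seating 100 < 118; is a home-based business → Trade Permit not required.
5. closes midnight, at/before 2:00 AM; revenue $1,025,000 < $1,950,000 → Trade Certificate not required.
6. is a worker-owned cooperative; revenue $1,025,000 ≤ $1,650,000 → General Business Registration required.
7. closes midnight, after 5:00 PM; is a home-based business; is a worker-owned cooperative → Late-Night Registration required.
8. seating 100 ≥ 16 → exempt from General Business Registration.
9. provides personal fitness instruction; is a home-based business → Municipal License required.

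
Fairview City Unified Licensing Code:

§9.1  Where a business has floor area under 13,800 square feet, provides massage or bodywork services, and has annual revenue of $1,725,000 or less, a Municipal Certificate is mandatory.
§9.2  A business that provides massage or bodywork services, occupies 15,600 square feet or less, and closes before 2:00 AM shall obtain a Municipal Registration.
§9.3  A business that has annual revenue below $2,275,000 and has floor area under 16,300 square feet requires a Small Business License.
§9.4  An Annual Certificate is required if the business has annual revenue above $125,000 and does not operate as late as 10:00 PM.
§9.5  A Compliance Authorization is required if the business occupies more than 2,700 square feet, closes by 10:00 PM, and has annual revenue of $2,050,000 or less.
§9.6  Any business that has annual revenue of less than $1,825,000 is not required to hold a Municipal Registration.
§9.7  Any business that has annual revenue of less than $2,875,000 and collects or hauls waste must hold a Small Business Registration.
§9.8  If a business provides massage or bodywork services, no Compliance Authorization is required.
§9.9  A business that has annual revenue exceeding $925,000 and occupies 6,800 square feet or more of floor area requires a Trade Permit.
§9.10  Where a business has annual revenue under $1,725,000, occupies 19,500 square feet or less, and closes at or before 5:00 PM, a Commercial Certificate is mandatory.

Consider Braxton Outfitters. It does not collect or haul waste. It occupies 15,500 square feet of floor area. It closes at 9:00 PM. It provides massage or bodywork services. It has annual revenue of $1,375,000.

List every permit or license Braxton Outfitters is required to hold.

§9.1 floor area 15,500 square feet ≥ 13,800 square feet; provides massage or bodywork services; revenue $1,375,000 ≤ $1,725,000 → Municipal Certificate not required.
§9.2 provides massage or bodywork services; floor area 15,500 square feet ≤ 15,600 square feet; closes 9:00 PM, at/before 2:00 AM → Municipal Registration required.
§9.3 revenue $1,375,000 < $2,275,000; floor area 15,500 square feet < 16,300 square feet → Small Business License required.
§9.4 revenue $1,375,000 > $125,000; closes 9:00 PM, at/before 10:00 PM → Annual Certificate required.
§9.5 floor area 15,500 square feet > 2,700 square feet; closes 9:00 PM, at/before 10:00 PM; revenue $1,375,000 ≤ $2,050,000 → Compliance Authorization required.
§9.6 revenue $1,375,000 < $1,825,000 → exempt from Municipal Registration.
§9.7 revenue $1,375,000 < $2,875,000; does not collect or haul waste → Small Business Registration not required.
§9.8 provides massage or bodywork services → exempt from Compliance Authorization.
§9.9 revenue $1,375,000 > $925,000; floor area 15,500 square feet ≥ 6,800 square feet → Trade Permit required.
§9.10 revenue $1,375,000 < $1,725,000; floor area 15,500 square feet ≤ 19,500 square feet; closes 9:00 PM, after 5:00 PM → Commercial Certificate not required.

Annual Certificate, Small Business License, Trade Permit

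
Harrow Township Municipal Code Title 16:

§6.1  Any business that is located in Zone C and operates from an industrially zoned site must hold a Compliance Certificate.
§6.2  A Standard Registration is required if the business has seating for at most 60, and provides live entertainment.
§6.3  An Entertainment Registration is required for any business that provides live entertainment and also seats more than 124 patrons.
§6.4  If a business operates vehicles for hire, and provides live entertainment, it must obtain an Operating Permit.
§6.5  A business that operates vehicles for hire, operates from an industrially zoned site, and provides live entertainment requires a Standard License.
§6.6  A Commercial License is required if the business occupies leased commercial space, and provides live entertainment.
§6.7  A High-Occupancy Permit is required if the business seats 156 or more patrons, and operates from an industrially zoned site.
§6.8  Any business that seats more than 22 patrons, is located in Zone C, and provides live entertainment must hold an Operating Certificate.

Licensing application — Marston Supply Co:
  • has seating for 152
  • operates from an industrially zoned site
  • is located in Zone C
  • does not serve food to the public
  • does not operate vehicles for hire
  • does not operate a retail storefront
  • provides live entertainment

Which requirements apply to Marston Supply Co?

§6.1 is located in Zone C; operates from an industrially zoned site → Compliance Certificate required.
§6.2 seating 152 > 60; provides live entertainment → Standard Registration not required.
§6.3 provides live entertainment; seating 152 > 124 → Entertainment Registration required.
§6.4 does not operate vehicles for hire; provides live entertainment → Operating Permit not required.
§6.5 does not operate vehicles for hire; operates from an industrially zoned site; provides live entertainment → Standard License not required.
§6.6 operates from an industrially zoned site (not: occupies leased commercial space); provides live entertainment → Commercial License not required.
§6.7 seating 152 < 156; operates from an industrially zoned site → High-Occupancy Permit not required.
§6.8 seating 152 > 22; is located in Zone C; provides live entertainment → Operating Certificate required.

Compliance Certificate, Entertainment Registration, Operating Certificate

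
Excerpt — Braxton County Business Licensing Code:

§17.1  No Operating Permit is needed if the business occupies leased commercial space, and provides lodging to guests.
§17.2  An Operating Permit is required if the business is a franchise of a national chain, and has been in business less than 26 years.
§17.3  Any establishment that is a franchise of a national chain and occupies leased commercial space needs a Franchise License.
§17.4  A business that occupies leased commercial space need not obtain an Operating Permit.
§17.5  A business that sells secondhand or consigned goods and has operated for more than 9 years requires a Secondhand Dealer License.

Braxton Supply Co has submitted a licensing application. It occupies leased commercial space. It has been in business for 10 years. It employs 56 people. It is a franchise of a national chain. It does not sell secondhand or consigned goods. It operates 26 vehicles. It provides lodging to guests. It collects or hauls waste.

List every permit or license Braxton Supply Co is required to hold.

Franchise License

§17.1 occupies leased commercial space; provides lodging to guests → exempt from Operating Permit.
§17.2 is a franchise of a national chain; years in business 10 < 26 → Operating Permit required.
§17.3 is a franchise of a national chain; occupies leased commercial space → Franchise License required.
§17.4 occupies leased commercial space → exempt from Operating Permit.
§17.5 does not sell secondhand or consigned goods; years in business 10 > 9 → Secondhand Dealer License not required.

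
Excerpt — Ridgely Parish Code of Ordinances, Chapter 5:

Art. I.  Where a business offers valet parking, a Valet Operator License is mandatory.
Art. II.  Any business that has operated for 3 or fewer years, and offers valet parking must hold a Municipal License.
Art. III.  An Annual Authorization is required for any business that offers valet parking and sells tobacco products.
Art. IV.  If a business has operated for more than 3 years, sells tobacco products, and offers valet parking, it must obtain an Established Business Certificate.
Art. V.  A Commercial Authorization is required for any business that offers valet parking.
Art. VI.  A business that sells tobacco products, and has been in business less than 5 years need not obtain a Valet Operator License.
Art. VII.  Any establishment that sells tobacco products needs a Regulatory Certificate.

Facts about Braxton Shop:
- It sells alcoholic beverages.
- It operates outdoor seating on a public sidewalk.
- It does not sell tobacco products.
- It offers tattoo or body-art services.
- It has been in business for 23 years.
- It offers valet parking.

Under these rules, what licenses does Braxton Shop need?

Commercial Authorization, Valet Operator License

Art. I. offers valet parking → Valet Operator License required.
Art. II. years in business 23 > 3; offers valet parking → Municipal License not required.
Art. III. offers valet parking; does not sell tobacco products → Annual Authorization not required.
Art. IV. years in business 23 > 3; does not sell tobacco products; offers valet parking → Established Business Certificate not required.
Art. V. offers valet parking → Commercial Authorization required.
Art. VI. does not sell tobacco products; years in business 23 ≥ 5 → Valet Operator License exemption does not apply.
Art. VII. does not sell tobacco products → Regulatory Certificate not required.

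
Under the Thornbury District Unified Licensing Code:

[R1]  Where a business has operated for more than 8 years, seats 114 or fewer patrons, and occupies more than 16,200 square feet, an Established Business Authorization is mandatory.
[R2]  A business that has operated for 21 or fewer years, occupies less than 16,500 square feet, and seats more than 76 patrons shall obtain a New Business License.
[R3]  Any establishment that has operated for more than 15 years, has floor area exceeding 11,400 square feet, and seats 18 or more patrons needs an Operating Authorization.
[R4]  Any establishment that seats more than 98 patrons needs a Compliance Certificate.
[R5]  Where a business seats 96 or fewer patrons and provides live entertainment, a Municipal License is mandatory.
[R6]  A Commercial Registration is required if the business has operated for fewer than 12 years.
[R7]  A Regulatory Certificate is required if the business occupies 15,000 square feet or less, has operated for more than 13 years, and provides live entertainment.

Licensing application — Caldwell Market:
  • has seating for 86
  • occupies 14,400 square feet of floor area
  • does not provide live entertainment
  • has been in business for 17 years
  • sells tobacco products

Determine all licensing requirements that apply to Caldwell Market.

[R1] years in business 17 > 8; seating 86 ≤ 114; floor area 14,400 square feet ≤ 16,200 square feet → Established Business Authorization not required.
[R2] years in business 17 ≤ 21; floor area 14,400 square feet < 16,500 square feet; seating 86 > 76 → New Business License required.
[R3] years in business 17 > 15; floor area 14,400 square feet > 11,400 square feet; seating 86 ≥ 18 → Operating Authorization required.
[R4] seating 86 ≤ 98 → Compliance Certificate not required.
[R5] seating 86 ≤ 96; does not provide live entertainment → Municipal License not required.
[R6] years in business 17 ≥ 12 → Commercial Registration not required.
[R7] floor area 14,400 square feet ≤ 15,000 square feet; years in business 17 > 13; does not provide live entertainment → Regulatory Certificate not required.

New Business License, Operating Authorization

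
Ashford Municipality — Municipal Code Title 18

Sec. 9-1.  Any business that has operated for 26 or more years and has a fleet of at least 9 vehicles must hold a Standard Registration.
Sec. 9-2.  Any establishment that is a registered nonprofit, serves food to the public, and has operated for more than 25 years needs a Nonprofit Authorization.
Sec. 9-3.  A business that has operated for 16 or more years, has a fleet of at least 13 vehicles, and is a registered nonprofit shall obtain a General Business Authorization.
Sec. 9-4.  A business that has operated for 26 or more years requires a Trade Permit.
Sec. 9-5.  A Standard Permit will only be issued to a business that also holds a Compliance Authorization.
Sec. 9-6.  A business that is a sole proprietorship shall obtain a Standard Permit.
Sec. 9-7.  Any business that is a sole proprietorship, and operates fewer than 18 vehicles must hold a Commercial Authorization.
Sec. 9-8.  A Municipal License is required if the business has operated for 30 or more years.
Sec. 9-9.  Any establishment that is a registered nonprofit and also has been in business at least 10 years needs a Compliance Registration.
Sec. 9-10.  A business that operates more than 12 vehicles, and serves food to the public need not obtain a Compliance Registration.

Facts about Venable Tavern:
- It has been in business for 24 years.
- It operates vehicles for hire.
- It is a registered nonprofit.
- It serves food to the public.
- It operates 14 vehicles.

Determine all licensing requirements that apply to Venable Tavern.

Sec. 9-1. years in business 24 < 26; vehicles 14 ≥ 9 → Standard Registration not required.
Sec. 9-2. is a registered nonprofit; serves food to the public; years in business 24 ≤ 25 → Nonprofit Authorization not required.
Sec. 9-3. years in business 24 ≥ 16; vehicles 14 ≥ 13; is a registered nonprofit → General Business Authorization required.
Sec. 9-4. years in business 24 < 26 → Trade Permit not required.
Sec. 9-5. Standard Permit is not required → no effect.
Sec. 9-6. is a registered nonprofit (not: is a sole proprietorship) → Standard Permit not required.
Sec. 9-7. is a registered nonprofit (not: is a sole proprietorship); vehicles 14 < 18 → Commercial Authorization not required.
Sec. 9-8. years in business 24 < 30 → Municipal License not required.
Sec. 9-9. is a registered nonprofit; years in business 24 ≥ 10 → Compliance Registration required.
Sec. 9-10. vehicles 14 > 12; serves food to the public → exempt from Compliance Registration.

General Business Authorization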